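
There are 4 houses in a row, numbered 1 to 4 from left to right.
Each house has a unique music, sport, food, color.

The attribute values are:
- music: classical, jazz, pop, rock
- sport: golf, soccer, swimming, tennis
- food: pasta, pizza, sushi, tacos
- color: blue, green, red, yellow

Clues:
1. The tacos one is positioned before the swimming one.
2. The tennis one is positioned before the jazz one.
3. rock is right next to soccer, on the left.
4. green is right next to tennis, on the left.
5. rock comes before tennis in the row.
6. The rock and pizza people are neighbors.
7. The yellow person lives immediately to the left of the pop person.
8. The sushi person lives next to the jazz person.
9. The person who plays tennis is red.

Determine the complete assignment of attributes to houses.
Solution:

House | Music | Sport | Food | Color
------------------------------------
  1   | rock | golf | tacos | yellow
  2   | pop | soccer | pizza | green
  3   | classical | tennis | sushi | red
  4   | jazz | swimming | pasta | blue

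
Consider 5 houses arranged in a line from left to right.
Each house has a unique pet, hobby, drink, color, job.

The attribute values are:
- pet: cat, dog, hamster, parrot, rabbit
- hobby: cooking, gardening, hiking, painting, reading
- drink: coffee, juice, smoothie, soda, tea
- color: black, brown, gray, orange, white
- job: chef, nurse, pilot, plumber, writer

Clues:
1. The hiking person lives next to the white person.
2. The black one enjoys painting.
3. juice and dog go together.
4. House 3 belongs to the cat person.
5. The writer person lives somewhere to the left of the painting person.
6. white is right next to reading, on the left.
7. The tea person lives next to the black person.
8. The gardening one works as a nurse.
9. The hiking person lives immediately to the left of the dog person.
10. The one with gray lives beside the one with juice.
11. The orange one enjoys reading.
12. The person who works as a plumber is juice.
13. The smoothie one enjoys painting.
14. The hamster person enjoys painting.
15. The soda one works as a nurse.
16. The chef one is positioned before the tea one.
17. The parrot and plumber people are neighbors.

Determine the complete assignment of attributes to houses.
Solution:

House | Pet | Hobby | Drink | Color | Job
-----------------------------------------
  1   | parrot | hiking | coffee | gray | chef
  2   | dog | cooking | juice | white | plumber
  3   | cat | reading | tea | orange | writer
  4   | hamster | painting | smoothie | black | pilot
  5   | rabbit | gardening | soda | brown | nurse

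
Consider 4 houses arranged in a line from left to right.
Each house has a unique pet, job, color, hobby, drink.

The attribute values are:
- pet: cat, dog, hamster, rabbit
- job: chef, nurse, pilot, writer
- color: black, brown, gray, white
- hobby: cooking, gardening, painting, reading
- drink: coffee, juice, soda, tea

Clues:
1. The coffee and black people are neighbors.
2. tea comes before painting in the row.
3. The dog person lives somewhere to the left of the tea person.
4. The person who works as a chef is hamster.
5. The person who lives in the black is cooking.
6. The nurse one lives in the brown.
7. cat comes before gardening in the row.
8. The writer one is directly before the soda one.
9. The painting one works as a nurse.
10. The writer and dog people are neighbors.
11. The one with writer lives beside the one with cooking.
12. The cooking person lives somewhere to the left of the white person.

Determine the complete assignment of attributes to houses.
Solution:

House | Pet | Job | Color | Hobby | Drink
-----------------------------------------
  1   | cat | writer | gray | reading | coffee
  2   | dog | pilot | black | cooking | soda
  3   | hamster | chef | white | gardening | tea
  4   | rabbit | nurse | brown | painting | juice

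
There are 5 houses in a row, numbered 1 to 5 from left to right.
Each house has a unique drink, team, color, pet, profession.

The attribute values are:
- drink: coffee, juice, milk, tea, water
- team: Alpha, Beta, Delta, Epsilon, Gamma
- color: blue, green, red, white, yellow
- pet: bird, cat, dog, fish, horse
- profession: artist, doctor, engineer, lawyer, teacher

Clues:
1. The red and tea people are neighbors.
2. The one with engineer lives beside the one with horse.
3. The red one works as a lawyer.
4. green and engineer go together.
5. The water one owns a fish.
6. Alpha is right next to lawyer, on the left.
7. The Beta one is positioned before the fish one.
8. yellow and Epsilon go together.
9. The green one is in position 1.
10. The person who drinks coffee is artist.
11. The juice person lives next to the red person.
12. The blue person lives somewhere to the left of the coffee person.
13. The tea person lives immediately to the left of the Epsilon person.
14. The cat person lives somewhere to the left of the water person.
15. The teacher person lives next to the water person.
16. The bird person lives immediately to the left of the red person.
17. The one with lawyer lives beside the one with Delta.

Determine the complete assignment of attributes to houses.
Solution:

House | Drink | Team | Color | Pet | Profession
-----------------------------------------------
  1   | juice | Alpha | green | bird | engineer
  2   | milk | Beta | red | horse | lawyer
  3   | tea | Delta | blue | cat | teacher
  4   | water | Epsilon | yellow | fish | doctor
  5   | coffee | Gamma | white | dog | artist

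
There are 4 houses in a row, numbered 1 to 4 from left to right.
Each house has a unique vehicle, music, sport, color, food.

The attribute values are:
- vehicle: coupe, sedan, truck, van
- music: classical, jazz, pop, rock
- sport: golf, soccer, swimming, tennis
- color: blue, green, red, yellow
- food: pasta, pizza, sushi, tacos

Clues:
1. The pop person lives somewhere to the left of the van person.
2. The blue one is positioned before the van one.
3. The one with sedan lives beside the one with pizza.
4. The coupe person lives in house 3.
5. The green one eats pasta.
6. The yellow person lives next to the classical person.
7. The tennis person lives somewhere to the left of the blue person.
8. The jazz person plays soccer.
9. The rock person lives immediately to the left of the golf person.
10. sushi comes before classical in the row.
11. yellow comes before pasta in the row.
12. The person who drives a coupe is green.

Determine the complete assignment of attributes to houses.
Solution:

House | Vehicle | Music | Sport | Color | Food
----------------------------------------------
  1   | sedan | rock | tennis | yellow | sushi
  2   | truck | classical | golf | blue | pizza
  3   | coupe | pop | swimming | green | pasta
  4   | van | jazz | soccer | red | tacos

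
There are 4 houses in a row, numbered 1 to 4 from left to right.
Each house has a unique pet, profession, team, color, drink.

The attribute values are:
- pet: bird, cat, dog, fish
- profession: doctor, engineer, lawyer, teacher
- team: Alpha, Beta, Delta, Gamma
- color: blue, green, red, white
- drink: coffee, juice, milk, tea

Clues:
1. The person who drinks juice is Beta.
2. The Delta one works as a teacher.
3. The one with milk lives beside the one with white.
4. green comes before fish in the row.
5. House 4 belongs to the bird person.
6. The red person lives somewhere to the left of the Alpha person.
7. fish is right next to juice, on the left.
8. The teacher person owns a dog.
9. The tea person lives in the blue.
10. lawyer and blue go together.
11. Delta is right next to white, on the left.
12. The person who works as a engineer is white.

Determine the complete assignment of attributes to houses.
Solution:

House | Pet | Profession | Team | Color | Drink
-----------------------------------------------
  1   | dog | teacher | Delta | green | milk
  2   | fish | engineer | Gamma | white | coffee
  3   | cat | doctor | Beta | red | juice
  4   | bird | lawyer | Alpha | blue | tea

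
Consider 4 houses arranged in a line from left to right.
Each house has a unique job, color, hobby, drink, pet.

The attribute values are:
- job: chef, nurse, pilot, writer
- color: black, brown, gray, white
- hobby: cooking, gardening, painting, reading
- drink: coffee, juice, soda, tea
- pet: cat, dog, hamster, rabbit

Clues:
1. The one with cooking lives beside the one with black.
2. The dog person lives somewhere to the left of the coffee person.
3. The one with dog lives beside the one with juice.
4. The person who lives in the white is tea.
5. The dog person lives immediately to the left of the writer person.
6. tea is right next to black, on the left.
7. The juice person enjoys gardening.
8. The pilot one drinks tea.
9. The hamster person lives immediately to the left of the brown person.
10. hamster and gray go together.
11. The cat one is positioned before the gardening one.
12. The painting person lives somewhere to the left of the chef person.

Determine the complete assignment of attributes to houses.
Solution:

House | Job | Color | Hobby | Drink | Pet
-----------------------------------------
  1   | pilot | white | cooking | tea | cat
  2   | nurse | black | painting | soda | dog
  3   | writer | gray | gardening | juice | hamster
  4   | chef | brown | reading | coffee | rabbit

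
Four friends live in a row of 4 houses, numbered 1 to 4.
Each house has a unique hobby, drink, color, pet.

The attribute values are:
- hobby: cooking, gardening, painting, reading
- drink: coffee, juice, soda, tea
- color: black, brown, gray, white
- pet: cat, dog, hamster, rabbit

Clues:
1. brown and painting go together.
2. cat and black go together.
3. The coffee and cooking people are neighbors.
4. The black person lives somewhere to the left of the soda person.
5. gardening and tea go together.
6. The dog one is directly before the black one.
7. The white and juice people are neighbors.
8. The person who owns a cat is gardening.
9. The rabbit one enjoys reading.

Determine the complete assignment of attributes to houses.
Solution:

House | Hobby | Drink | Color | Pet
-----------------------------------
  1   | reading | coffee | white | rabbit
  2   | cooking | juice | gray | dog
  3   | gardening | tea | black | cat
  4   | painting | soda | brown | hamster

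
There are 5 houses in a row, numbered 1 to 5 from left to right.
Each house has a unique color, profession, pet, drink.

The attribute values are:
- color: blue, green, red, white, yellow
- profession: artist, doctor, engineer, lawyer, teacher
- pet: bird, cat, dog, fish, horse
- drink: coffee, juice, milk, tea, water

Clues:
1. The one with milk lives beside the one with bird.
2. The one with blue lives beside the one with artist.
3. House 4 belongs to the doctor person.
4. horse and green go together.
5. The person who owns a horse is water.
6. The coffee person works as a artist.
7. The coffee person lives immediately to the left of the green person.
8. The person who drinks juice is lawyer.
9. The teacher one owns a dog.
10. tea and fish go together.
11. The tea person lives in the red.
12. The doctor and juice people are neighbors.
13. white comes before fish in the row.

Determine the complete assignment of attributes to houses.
Solution:

House | Color | Profession | Pet | Drink
----------------------------------------
  1   | blue | teacher | dog | milk
  2   | white | artist | bird | coffee
  3   | green | engineer | horse | water
  4   | red | doctor | fish | tea
  5   | yellow | lawyer | cat | juice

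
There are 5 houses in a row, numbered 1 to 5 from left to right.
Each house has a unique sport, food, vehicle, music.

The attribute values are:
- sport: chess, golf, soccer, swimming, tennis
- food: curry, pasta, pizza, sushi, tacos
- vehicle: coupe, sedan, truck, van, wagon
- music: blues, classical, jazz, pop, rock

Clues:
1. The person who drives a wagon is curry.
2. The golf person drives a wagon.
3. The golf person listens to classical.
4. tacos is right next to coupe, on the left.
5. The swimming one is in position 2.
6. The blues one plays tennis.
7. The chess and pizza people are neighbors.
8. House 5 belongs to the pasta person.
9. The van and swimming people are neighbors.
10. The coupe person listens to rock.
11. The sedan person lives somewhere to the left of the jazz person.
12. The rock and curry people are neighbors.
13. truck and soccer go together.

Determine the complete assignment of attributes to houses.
Solution:

House | Sport | Food | Vehicle | Music
--------------------------------------
  1   | chess | tacos | van | pop
  2   | swimming | pizza | coupe | rock
  3   | golf | curry | wagon | classical
  4   | tennis | sushi | sedan | blues
  5   | soccer | pasta | truck | jazz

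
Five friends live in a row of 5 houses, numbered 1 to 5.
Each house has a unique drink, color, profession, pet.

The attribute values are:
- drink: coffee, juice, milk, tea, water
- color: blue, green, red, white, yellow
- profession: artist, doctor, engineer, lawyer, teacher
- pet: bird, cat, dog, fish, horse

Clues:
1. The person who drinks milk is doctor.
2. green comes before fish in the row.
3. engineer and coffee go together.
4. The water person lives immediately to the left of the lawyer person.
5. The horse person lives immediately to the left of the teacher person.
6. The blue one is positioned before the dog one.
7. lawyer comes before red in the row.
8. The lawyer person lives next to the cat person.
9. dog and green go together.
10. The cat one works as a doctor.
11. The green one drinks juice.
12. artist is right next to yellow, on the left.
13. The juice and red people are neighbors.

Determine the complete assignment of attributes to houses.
Solution:

House | Drink | Color | Profession | Pet
----------------------------------------
  1   | tea | blue | artist | horse
  2   | water | yellow | teacher | bird
  3   | juice | green | lawyer | dog
  4   | milk | red | doctor | cat
  5   | coffee | white | engineer | fish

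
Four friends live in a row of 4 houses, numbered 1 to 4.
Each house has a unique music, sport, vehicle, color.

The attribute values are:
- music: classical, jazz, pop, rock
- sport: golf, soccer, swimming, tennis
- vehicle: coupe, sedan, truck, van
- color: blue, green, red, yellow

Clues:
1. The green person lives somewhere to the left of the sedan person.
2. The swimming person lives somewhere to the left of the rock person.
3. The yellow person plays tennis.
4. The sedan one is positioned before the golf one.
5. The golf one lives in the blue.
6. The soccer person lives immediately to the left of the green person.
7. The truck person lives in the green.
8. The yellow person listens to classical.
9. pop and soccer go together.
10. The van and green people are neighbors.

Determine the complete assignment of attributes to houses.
Solution:

House | Music | Sport | Vehicle | Color
---------------------------------------
  1   | pop | soccer | van | red
  2   | jazz | swimming | truck | green
  3   | classical | tennis | sedan | yellow
  4   | rock | golf | coupe | blue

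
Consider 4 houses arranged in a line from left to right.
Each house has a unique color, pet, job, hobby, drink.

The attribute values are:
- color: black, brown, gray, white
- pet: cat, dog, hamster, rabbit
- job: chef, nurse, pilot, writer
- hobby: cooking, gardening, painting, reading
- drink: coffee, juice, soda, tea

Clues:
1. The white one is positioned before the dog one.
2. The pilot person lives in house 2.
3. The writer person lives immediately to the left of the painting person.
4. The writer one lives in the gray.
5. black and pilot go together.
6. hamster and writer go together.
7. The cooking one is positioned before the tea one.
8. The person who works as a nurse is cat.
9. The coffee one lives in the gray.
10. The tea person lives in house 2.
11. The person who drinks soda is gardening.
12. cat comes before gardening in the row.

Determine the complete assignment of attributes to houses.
Solution:

House | Color | Pet | Job | Hobby | Drink
-----------------------------------------
  1   | gray | hamster | writer | cooking | coffee
  2   | black | rabbit | pilot | painting | tea
  3   | white | cat | nurse | reading | juice
  4   | brown | dog | chef | gardening | soda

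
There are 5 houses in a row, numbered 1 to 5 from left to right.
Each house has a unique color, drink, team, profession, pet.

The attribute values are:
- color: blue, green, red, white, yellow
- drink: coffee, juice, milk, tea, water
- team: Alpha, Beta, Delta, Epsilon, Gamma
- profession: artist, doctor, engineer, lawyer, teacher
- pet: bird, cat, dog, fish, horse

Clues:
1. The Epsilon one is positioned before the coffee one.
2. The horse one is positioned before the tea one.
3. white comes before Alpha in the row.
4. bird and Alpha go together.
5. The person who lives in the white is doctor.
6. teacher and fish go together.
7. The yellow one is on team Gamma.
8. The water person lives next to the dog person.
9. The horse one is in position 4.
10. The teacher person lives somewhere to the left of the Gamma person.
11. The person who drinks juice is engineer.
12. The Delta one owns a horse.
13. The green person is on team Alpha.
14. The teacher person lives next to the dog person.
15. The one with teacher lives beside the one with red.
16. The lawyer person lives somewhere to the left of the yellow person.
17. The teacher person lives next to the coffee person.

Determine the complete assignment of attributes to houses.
Solution:

House | Color | Drink | Team | Profession | Pet
-----------------------------------------------
  1   | blue | water | Epsilon | teacher | fish
  2   | red | coffee | Beta | lawyer | dog
  3   | yellow | juice | Gamma | engineer | cat
  4   | white | milk | Delta | doctor | horse
  5   | green | tea | Alpha | artist | bird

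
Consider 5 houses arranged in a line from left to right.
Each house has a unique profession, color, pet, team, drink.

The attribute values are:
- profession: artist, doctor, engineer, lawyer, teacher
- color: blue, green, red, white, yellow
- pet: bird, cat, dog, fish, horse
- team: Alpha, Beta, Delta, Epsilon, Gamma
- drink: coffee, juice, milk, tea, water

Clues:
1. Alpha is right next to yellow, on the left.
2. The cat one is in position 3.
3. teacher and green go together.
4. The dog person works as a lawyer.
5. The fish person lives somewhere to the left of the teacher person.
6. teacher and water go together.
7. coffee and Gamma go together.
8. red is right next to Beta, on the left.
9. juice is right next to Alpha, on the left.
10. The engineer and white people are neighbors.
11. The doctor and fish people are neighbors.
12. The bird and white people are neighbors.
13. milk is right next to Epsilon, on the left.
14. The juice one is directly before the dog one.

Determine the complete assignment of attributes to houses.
Solution:

House | Profession | Color | Pet | Team | Drink
-----------------------------------------------
  1   | engineer | blue | bird | Delta | juice
  2   | lawyer | white | dog | Alpha | milk
  3   | doctor | yellow | cat | Epsilon | tea
  4   | artist | red | fish | Gamma | coffee
  5   | teacher | green | horse | Beta | water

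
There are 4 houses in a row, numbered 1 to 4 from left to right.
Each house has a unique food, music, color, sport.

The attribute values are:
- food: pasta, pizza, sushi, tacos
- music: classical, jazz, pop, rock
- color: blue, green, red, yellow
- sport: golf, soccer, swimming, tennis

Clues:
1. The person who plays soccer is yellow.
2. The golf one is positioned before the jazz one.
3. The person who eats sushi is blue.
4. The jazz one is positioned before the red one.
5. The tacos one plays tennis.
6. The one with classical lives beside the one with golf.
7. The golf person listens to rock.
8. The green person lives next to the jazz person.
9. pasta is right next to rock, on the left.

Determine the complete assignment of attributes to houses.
Solution:

House | Food | Music | Color | Sport
------------------------------------
  1   | pasta | classical | yellow | soccer
  2   | pizza | rock | green | golf
  3   | sushi | jazz | blue | swimming
  4   | tacos | pop | red | tennis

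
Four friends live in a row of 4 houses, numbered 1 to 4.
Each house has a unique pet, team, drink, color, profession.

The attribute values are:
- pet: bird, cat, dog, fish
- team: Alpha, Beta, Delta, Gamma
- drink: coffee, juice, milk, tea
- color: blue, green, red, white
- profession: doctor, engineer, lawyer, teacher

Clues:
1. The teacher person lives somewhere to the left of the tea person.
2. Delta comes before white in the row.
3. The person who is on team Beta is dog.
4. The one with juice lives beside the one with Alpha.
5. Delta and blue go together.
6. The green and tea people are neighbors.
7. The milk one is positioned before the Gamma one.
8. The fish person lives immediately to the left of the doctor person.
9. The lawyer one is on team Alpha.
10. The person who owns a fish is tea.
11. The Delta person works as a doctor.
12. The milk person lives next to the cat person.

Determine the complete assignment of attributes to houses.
Solution:

House | Pet | Team | Drink | Color | Profession
-----------------------------------------------
  1   | dog | Beta | juice | green | teacher
  2   | fish | Alpha | tea | red | lawyer
  3   | bird | Delta | milk | blue | doctor
  4   | cat | Gamma | coffee | white | engineer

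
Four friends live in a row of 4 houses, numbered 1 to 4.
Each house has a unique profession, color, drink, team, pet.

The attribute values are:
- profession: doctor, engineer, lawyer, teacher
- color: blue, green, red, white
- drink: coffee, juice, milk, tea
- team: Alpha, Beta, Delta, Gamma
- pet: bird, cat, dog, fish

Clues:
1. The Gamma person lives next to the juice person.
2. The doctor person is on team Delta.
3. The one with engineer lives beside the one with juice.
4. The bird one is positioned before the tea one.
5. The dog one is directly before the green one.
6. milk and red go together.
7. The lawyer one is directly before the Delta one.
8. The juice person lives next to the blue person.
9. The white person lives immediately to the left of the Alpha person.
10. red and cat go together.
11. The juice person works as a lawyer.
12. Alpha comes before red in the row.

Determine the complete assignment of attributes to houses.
Solution:

House | Profession | Color | Drink | Team | Pet
-----------------------------------------------
  1   | engineer | white | coffee | Gamma | dog
  2   | lawyer | green | juice | Alpha | bird
  3   | doctor | blue | tea | Delta | fish
  4   | teacher | red | milk | Beta | cat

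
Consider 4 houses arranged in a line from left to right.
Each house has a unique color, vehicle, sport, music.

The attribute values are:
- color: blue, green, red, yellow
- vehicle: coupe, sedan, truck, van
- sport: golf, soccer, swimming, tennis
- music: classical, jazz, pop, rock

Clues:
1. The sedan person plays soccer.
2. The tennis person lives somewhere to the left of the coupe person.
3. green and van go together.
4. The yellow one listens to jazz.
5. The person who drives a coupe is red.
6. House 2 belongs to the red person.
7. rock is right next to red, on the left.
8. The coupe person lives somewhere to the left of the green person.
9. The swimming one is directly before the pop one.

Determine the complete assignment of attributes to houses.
Solution:

House | Color | Vehicle | Sport | Music
---------------------------------------
  1   | blue | truck | tennis | rock
  2   | red | coupe | swimming | classical
  3   | green | van | golf | pop
  4   | yellow | sedan | soccer | jazz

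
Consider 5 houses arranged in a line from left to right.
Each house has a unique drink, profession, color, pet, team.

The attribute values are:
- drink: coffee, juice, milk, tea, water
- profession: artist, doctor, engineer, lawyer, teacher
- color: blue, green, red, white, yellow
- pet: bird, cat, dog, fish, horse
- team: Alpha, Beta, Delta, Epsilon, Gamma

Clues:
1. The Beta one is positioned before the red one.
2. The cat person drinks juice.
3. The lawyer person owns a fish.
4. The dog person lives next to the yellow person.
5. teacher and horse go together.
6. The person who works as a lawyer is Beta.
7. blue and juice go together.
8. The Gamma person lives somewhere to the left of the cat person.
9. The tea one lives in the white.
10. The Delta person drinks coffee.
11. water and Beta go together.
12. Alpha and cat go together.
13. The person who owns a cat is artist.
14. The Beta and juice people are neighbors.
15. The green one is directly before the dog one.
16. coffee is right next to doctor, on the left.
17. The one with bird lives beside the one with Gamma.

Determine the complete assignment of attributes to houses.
Solution:

House | Drink | Profession | Color | Pet | Team
-----------------------------------------------
  1   | coffee | engineer | green | bird | Delta
  2   | tea | doctor | white | dog | Gamma
  3   | water | lawyer | yellow | fish | Beta
  4   | juice | artist | blue | cat | Alpha
  5   | milk | teacher | red | horse | Epsilon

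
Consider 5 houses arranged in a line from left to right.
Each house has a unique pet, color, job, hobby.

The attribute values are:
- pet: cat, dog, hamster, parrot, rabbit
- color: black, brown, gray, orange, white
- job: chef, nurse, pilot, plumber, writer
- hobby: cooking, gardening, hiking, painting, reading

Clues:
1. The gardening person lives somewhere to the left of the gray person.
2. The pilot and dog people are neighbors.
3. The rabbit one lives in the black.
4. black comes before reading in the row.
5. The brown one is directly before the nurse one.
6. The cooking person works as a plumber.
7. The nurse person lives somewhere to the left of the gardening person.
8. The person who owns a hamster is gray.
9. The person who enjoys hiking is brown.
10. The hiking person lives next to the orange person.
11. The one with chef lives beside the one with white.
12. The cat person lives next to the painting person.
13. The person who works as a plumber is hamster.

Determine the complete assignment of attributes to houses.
Solution:

House | Pet | Color | Job | Hobby
---------------------------------
  1   | cat | brown | pilot | hiking
  2   | dog | orange | nurse | painting
  3   | rabbit | black | chef | gardening
  4   | parrot | white | writer | reading
  5   | hamster | gray | plumber | cooking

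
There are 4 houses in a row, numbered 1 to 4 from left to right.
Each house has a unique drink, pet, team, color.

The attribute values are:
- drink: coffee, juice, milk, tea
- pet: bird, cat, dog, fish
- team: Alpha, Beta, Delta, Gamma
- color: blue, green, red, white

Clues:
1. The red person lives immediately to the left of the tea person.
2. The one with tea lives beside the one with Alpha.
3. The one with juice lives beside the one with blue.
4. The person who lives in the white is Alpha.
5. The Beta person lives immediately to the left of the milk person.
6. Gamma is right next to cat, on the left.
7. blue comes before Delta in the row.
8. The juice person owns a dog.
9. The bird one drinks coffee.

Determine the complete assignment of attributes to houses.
Solution:

House | Drink | Pet | Team | Color
----------------------------------
  1   | juice | dog | Gamma | red
  2   | tea | cat | Beta | blue
  3   | milk | fish | Alpha | white
  4   | coffee | bird | Delta | green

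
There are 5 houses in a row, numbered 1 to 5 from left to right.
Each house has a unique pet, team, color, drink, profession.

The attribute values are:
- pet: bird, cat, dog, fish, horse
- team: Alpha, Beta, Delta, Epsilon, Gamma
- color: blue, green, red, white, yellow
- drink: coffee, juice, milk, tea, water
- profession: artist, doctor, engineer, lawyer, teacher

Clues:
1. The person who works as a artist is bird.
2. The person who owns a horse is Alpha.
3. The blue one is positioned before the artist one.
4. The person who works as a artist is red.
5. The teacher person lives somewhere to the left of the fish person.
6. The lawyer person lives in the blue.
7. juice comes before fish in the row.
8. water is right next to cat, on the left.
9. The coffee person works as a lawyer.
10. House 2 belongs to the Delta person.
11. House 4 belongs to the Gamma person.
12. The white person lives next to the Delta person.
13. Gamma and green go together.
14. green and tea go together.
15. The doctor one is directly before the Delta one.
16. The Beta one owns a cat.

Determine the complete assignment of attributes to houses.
Solution:

House | Pet | Team | Color | Drink | Profession
-----------------------------------------------
  1   | horse | Alpha | white | juice | doctor
  2   | dog | Delta | yellow | water | teacher
  3   | cat | Beta | blue | coffee | lawyer
  4   | fish | Gamma | green | tea | engineer
  5   | bird | Epsilon | red | milk | artist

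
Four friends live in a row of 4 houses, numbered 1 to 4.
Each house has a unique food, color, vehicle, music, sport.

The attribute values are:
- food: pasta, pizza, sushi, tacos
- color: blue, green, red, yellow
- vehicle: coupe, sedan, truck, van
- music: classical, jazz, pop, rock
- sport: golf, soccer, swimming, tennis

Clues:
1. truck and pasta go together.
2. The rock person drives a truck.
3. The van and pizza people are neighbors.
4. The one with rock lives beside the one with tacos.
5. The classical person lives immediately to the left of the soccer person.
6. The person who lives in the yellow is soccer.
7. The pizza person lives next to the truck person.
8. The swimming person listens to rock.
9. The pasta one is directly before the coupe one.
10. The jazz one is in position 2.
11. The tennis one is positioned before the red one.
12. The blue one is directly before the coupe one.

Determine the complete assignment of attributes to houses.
Solution:

House | Food | Color | Vehicle | Music | Sport
----------------------------------------------
  1   | sushi | green | van | classical | tennis
  2   | pizza | yellow | sedan | jazz | soccer
  3   | pasta | blue | truck | rock | swimming
  4   | tacos | red | coupe | pop | golf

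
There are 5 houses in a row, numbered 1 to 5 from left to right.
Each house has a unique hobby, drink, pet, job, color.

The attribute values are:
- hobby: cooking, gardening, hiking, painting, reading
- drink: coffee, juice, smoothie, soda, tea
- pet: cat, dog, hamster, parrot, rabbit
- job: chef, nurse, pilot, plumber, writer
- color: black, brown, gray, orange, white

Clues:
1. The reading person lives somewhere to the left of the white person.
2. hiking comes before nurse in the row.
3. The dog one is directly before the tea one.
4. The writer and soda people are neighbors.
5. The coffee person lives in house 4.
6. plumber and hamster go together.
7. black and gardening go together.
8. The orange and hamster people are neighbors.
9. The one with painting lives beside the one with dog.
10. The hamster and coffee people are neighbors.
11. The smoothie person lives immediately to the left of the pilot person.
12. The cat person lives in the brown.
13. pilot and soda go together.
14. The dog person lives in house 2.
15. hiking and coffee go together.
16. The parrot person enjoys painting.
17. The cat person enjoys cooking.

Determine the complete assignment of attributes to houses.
Solution:

House | Hobby | Drink | Pet | Job | Color
-----------------------------------------
  1   | painting | smoothie | parrot | writer | gray
  2   | reading | soda | dog | pilot | orange
  3   | gardening | tea | hamster | plumber | black
  4   | hiking | coffee | rabbit | chef | white
  5   | cooking | juice | cat | nurse | brown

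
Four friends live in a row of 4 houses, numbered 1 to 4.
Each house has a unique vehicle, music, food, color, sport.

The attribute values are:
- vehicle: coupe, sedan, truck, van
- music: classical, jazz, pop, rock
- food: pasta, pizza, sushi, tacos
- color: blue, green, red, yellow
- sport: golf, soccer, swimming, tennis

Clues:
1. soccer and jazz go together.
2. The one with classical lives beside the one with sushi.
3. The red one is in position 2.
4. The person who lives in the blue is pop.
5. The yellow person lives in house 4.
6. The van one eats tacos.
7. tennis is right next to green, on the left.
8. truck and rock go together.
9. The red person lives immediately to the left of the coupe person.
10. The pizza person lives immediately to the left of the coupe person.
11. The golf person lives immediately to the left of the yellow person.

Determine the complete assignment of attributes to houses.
Solution:

House | Vehicle | Music | Food | Color | Sport
----------------------------------------------
  1   | van | pop | tacos | blue | swimming
  2   | truck | rock | pizza | red | tennis
  3   | coupe | classical | pasta | green | golf
  4   | sedan | jazz | sushi | yellow | soccer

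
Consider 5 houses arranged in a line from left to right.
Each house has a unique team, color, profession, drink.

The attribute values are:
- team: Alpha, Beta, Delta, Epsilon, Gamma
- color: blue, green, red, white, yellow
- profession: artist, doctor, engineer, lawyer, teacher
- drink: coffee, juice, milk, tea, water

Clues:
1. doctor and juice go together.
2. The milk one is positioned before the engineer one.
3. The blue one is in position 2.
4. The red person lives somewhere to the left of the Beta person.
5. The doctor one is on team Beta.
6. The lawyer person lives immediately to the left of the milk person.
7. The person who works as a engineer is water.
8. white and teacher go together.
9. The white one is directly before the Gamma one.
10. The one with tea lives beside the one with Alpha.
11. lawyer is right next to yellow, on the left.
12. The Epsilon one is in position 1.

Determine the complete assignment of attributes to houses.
Solution:

House | Team | Color | Profession | Drink
-----------------------------------------
  1   | Epsilon | white | teacher | coffee
  2   | Gamma | blue | lawyer | tea
  3   | Alpha | yellow | artist | milk
  4   | Delta | red | engineer | water
  5   | Beta | green | doctor | juice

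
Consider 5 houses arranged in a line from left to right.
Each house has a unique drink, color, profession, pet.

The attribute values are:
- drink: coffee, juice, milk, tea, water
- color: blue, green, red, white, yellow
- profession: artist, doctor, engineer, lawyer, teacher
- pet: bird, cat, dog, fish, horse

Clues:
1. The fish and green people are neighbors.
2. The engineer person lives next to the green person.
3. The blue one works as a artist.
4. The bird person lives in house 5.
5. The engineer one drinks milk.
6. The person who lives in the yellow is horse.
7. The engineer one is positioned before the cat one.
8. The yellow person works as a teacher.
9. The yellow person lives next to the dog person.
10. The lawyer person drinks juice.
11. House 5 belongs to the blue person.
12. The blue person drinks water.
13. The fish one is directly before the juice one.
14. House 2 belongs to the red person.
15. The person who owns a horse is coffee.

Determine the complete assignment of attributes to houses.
Solution:

House | Drink | Color | Profession | Pet
----------------------------------------
  1   | coffee | yellow | teacher | horse
  2   | tea | red | doctor | dog
  3   | milk | white | engineer | fish
  4   | juice | green | lawyer | cat
  5   | water | blue | artist | bird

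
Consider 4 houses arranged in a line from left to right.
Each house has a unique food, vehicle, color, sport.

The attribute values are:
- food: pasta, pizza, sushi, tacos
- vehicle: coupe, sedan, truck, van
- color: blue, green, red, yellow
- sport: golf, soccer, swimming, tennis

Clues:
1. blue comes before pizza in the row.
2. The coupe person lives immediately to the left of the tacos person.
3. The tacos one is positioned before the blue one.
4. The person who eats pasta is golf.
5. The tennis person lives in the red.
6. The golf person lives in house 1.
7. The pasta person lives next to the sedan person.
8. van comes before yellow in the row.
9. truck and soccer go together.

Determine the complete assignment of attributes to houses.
Solution:

House | Food | Vehicle | Color | Sport
--------------------------------------
  1   | pasta | coupe | green | golf
  2   | tacos | sedan | red | tennis
  3   | sushi | van | blue | swimming
  4   | pizza | truck | yellow | soccer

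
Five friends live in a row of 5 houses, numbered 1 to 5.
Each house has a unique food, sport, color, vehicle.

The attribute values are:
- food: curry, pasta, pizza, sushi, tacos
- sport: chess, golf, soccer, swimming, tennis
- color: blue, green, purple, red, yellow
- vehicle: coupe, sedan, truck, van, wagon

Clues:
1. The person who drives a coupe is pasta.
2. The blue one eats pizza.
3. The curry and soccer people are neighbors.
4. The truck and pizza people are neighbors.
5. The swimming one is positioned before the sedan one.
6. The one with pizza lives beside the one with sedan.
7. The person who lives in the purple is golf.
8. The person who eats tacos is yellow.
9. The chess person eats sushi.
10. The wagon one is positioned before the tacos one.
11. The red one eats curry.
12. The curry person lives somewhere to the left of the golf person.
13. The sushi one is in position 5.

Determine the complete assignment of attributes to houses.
Solution:

House | Food | Sport | Color | Vehicle
--------------------------------------
  1   | curry | swimming | red | truck
  2   | pizza | soccer | blue | wagon
  3   | tacos | tennis | yellow | sedan
  4   | pasta | golf | purple | coupe
  5   | sushi | chess | green | van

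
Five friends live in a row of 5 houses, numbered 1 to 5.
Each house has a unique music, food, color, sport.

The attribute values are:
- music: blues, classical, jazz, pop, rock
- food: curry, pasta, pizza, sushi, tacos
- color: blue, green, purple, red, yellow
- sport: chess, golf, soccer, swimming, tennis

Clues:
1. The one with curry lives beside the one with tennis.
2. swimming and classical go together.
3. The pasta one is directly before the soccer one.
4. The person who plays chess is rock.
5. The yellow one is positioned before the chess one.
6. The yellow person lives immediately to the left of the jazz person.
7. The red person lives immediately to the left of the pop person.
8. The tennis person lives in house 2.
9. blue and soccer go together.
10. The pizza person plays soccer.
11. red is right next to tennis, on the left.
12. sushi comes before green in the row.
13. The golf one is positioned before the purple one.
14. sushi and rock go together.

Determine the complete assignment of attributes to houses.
Solution:

House | Music | Food | Color | Sport
------------------------------------
  1   | blues | curry | red | golf
  2   | pop | pasta | yellow | tennis
  3   | jazz | pizza | blue | soccer
  4   | rock | sushi | purple | chess
  5   | classical | tacos | green | swimming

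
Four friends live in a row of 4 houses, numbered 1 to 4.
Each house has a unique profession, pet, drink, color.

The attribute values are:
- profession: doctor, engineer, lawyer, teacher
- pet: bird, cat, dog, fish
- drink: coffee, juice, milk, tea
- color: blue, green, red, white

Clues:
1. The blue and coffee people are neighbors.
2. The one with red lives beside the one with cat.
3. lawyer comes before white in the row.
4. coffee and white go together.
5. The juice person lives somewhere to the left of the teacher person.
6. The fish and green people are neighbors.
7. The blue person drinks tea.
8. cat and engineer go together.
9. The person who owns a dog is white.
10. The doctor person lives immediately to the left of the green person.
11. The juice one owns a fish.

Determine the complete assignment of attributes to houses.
Solution:

House | Profession | Pet | Drink | Color
----------------------------------------
  1   | doctor | fish | juice | red
  2   | engineer | cat | milk | green
  3   | lawyer | bird | tea | blue
  4   | teacher | dog | coffee | white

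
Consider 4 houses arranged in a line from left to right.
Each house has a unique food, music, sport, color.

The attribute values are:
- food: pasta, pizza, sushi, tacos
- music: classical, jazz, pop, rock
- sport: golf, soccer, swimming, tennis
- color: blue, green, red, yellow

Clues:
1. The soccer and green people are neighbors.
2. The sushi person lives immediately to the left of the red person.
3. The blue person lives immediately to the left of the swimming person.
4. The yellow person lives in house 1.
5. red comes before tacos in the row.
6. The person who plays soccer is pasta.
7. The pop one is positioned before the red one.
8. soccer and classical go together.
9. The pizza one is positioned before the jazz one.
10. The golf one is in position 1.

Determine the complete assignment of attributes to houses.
Solution:

House | Food | Music | Sport | Color
------------------------------------
  1   | sushi | pop | golf | yellow
  2   | pizza | rock | tennis | red
  3   | pasta | classical | soccer | blue
  4   | tacos | jazz | swimming | green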